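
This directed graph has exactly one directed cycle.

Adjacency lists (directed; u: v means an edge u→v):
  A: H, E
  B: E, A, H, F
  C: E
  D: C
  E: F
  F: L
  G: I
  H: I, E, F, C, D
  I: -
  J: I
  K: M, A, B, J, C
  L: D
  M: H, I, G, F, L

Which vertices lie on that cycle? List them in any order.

C, D, E, F, L

DFS with gray/black marking from L:
L gray
  D gray
    C gray
      E gray
        F gray
          F→L: L is gray → back edge
Back edge closes the cycle L → D → C → E → F → L; its vertices are {C, D, E, F, L}.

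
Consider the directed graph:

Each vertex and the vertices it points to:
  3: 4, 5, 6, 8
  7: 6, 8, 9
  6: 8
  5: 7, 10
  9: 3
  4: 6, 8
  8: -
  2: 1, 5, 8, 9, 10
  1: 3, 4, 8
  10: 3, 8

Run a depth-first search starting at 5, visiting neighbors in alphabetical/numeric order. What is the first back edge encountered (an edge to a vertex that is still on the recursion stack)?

3→5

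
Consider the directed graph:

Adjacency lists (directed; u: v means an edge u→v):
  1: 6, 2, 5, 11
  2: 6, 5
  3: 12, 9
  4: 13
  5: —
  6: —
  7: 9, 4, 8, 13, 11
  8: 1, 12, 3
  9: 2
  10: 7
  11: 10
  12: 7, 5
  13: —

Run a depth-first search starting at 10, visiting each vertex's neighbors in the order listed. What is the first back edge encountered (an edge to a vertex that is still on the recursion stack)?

DFS from 10 (visiting each vertex's neighbors in the order listed); mark gray on enter, black on exit:
10 gray
  7 gray
    9 gray
      2 gray
        6 gray
        6 black
        5 gray
        5 black
      2 black
    9 black
    4 gray
      13 gray
      13 black
    4 black
    8 gray
      1 gray
        1→6: 6 black — skip
        1→2: 2 black — skip
        1→5: 5 black — skip
        11 gray
          11→10: 10 is gray → back edge
First back edge: 11 → 10.

11->10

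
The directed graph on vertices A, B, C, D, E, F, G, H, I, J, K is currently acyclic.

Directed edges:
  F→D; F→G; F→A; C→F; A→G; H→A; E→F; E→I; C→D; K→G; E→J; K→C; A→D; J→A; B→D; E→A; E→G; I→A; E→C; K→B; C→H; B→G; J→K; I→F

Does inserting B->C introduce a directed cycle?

No

Adding B→C creates a cycle iff C can already reach B.
Explore from C: no path reaches B. The graph stays acyclic.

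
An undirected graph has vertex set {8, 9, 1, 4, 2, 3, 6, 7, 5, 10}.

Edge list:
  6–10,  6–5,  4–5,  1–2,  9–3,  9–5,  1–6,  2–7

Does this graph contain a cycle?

No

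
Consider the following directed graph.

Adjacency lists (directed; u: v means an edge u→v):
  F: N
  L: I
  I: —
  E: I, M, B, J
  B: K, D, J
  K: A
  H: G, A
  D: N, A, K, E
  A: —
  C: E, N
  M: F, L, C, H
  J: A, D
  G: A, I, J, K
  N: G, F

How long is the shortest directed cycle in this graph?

For each vertex v, BFS finds the shortest path from v back to v.
The shortest such closed walk is N → F → N, length 2.

2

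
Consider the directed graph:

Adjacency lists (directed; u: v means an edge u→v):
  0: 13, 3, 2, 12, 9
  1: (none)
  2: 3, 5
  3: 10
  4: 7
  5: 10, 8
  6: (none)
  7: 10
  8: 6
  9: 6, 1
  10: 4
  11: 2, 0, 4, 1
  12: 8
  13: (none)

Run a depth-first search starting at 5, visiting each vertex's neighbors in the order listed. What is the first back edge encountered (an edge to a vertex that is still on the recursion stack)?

7→10

DFS from 5 (visiting each vertex's neighbors in the order listed); mark gray on enter, black on exit:
5 gray
  10 gray
    4 gray
      7 gray
        7→10: 10 is gray → back edge
First back edge: 7 → 10.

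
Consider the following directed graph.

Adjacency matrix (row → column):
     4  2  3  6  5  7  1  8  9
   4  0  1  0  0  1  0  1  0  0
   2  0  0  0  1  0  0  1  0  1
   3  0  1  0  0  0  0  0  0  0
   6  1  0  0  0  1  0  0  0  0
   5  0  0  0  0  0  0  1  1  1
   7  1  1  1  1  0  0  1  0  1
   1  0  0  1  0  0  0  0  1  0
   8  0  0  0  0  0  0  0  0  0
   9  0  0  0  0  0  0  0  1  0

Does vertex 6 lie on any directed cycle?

6 is on a cycle iff 6 can reach itself via ≥1 edge.
6 → 4 → 2 → 6 — yes.

Yes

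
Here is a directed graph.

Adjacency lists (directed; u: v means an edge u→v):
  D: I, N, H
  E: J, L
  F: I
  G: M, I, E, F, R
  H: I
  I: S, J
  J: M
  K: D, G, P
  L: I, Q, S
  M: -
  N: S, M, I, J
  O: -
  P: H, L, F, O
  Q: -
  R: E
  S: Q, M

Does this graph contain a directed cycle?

DFS with white/gray/black marking, starting from F:
F gray
  I gray
    S gray
      Q gray
      Q black
      M gray
      M black
    S black
    J gray
      J→M: M black — skip
    J black
  I black
F black
D gray
  D→I: I black — skip
  N gray
    N→S: S black — skip
    N→M: M black — skip
    N→I: I black — skip
    N→J: J black — skip
  N black
  H gray
    H→I: I black — skip
  H black
D black
E gray
  E→J: J black — skip
  L gray
    L→I: I black — skip
    L→Q: Q black — skip
    L→S: S black — skip
  L black
E black
G gray
  G→M: M black — skip
  G→I: I black — skip
  G→E: E black — skip
  G→F: F black — skip
  R gray
    R→E: E black — skip
  R black
G black
K gray
  K→D: D black — skip
  K→G: G black — skip
  P gray
    P→H: H black — skip
    P→L: L black — skip
    P→F: F black — skip
    O gray
    O black
  P black
K black
Every edge goes to a white or black vertex — no back edge, so the graph is acyclic.

No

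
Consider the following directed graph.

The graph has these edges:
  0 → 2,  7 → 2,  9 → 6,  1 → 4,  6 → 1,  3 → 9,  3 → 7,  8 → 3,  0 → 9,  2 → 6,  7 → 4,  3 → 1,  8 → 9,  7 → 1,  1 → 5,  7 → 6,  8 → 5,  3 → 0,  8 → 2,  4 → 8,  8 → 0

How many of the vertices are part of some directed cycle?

9

A vertex is on a directed cycle iff it belongs to a strongly connected component of size ≥ 2 (or has a self-loop).
The vertices on cycles are {0, 1, 2, 3, 4, 6, 7, 8, 9} — 9 in total.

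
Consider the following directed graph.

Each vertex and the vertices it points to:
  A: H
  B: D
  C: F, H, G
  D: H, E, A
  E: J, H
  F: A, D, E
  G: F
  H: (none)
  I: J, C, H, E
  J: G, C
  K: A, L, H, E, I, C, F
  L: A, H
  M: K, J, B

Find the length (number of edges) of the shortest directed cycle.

For each vertex v, BFS finds the shortest path from v back to v.
The shortest such closed walk is F → E → J → C → F, length 4.

4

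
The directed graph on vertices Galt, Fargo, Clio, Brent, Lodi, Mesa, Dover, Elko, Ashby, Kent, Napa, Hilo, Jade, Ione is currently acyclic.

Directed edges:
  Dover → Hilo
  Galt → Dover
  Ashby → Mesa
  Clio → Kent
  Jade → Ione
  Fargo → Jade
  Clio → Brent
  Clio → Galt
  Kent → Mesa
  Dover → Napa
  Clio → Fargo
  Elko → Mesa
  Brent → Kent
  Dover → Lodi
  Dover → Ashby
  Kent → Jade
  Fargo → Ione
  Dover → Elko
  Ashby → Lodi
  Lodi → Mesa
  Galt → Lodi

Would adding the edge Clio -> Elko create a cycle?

No

Adding Clio→Elko creates a cycle iff Elko can already reach Clio.
Explore from Elko: no path reaches Clio. The graph stays acyclic.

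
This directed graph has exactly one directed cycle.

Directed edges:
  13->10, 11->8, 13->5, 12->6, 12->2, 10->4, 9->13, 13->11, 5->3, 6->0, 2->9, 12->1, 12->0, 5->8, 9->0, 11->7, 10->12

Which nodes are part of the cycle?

2, 9, 10, 12, 13

DFS with gray/black marking from 13:
13 gray
  11 gray
    7 gray
    7 black
    8 gray
    8 black
  11 black
  10 gray
    12 gray
      0 gray
      0 black
      2 gray
        9 gray
          9→0: 0 black — skip
          9→13: 13 is gray → back edge
Back edge closes the cycle 13 → 10 → 12 → 2 → 9 → 13; its vertices are {2, 9, 10, 12, 13}.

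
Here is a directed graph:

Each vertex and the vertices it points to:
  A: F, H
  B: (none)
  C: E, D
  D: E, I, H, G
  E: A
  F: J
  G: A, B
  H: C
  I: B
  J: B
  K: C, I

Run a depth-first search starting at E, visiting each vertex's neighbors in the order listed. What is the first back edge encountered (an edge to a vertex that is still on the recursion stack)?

DFS from E (visiting each vertex's neighbors in the order listed); mark gray on enter, black on exit:
E gray
  A gray
    F gray
      J gray
        B gray
        B black
      J black
    F black
    H gray
      C gray
        C→E: E is gray → back edge
First back edge: C → E.

C->E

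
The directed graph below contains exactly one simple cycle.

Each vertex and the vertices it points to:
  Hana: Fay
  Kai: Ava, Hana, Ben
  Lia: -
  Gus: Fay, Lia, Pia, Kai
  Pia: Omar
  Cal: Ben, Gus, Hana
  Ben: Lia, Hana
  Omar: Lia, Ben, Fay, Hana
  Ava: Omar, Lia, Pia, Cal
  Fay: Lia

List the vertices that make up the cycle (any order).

Ava, Cal, Gus, Kai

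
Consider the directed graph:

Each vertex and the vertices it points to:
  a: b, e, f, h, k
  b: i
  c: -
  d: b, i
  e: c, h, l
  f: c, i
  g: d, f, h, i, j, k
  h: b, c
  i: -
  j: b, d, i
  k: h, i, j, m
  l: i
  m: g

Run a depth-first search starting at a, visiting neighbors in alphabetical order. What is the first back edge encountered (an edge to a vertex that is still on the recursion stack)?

g→k

DFS from a (visiting neighbors in alphabetical order); mark gray on enter, black on exit:
a gray
  b gray
    i gray
    i black
  b black
  e gray
    c gray
    c black
    h gray
      h→b: b black — skip
      h→c: c black — skip
    h black
    l gray
      l→i: i black — skip
    l black
  e black
  f gray
    f→c: c black — skip
    f→i: i black — skip
  f black
  a→h: h black — skip
  k gray
    k→h: h black — skip
    k→i: i black — skip
    j gray
      j→b: b black — skip
      d gray
        d→b: b black — skip
        d→i: i black — skip
      d black
      j→i: i black — skip
    j black
    m gray
      g gray
        g→d: d black — skip
        g→f: f black — skip
        g→h: h black — skip
        g→i: i black — skip
        g→j: j black — skip
        g→k: k is gray → back edge
First back edge: g → k.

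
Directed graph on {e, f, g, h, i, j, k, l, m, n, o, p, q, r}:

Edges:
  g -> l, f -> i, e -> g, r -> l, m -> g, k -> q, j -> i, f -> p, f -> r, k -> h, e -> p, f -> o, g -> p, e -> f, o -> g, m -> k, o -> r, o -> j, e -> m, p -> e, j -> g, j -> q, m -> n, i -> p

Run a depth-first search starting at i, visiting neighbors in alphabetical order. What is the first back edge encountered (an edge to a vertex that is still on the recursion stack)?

f->i

DFS from i (visiting neighbors in alphabetical order); mark gray on enter, black on exit:
i gray
  p gray
    e gray
      f gray
        f→i: i is gray → back edge
First back edge: f → i.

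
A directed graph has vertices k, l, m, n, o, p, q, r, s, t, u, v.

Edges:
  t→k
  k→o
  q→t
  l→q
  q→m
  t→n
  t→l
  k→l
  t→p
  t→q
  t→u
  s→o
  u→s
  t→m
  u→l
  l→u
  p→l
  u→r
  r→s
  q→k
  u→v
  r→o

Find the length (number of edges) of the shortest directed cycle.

2

For each vertex v, BFS finds the shortest path from v back to v.
The shortest such closed walk is t → q → t, length 2.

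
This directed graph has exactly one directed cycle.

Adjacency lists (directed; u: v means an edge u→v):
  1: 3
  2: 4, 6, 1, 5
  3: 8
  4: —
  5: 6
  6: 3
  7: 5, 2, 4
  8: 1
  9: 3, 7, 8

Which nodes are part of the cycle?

DFS with gray/black marking from 8:
8 gray
  1 gray
    3 gray
      3→8: 8 is gray → back edge
Back edge closes the cycle 8 → 1 → 3 → 8; its vertices are {1, 3, 8}.

1, 3, 8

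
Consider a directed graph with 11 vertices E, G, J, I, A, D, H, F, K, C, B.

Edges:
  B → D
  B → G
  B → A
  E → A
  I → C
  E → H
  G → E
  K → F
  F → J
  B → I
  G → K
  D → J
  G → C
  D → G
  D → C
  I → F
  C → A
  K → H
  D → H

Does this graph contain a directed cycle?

No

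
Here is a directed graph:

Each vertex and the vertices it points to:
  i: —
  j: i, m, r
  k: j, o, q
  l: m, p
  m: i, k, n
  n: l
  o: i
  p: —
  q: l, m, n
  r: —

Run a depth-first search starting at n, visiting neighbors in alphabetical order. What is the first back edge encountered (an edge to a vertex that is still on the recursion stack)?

j→m

DFS from n (visiting neighbors in alphabetical order); mark gray on enter, black on exit:
n gray
  l gray
    m gray
      i gray
      i black
      k gray
        j gray
          j→i: i black — skip
          j→m: m is gray → back edge
First back edge: j → m.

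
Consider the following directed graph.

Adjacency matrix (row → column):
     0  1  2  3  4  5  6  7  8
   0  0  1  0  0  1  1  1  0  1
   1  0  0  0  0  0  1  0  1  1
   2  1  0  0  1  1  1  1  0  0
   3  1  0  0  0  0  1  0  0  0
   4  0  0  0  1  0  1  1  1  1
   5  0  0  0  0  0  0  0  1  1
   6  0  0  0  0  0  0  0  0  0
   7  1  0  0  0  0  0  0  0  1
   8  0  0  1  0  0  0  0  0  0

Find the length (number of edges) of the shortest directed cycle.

For each vertex v, BFS finds the shortest path from v back to v.
The shortest such closed walk is 2 → 0 → 8 → 2, length 3.

3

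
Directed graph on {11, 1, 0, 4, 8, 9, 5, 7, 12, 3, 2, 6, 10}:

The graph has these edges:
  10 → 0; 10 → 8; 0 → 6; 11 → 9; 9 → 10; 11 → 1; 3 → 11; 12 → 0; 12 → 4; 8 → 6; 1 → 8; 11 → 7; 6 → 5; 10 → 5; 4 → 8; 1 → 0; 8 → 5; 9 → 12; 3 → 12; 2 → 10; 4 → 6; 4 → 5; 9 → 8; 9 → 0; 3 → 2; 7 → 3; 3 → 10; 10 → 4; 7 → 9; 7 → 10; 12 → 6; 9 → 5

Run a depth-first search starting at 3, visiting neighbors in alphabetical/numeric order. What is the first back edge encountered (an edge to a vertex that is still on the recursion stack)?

DFS from 3 (visiting neighbors in alphabetical/numeric order); mark gray on enter, black on exit:
3 gray
  2 gray
    10 gray
      0 gray
        6 gray
          5 gray
          5 black
        6 black
      0 black
      4 gray
        4→5: 5 black — skip
        4→6: 6 black — skip
        8 gray
          8→5: 5 black — skip
          8→6: 6 black — skip
        8 black
      4 black
      10→5: 5 black — skip
      10→8: 8 black — skip
    10 black
  2 black
  3→10: 10 black — skip
  11 gray
    1 gray
      1→0: 0 black — skip
      1→8: 8 black — skip
    1 black
    7 gray
      7→3: 3 is gray → back edge
First back edge: 7 → 3.

7→3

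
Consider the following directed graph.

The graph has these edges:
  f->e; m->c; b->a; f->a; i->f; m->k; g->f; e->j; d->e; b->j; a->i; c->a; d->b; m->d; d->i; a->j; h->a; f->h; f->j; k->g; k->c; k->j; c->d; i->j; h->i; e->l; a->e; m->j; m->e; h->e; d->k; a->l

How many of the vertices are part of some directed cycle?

A vertex is on a directed cycle iff it belongs to a strongly connected component of size ≥ 2 (or has a self-loop).
The vertices on cycles are {a, c, d, f, h, i, k} — 7 in total.

7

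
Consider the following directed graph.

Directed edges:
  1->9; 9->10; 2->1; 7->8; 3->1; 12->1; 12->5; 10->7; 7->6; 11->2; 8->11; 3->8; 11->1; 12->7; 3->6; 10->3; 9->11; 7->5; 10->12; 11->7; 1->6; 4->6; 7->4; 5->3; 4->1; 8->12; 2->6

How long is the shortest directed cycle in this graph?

3

For each vertex v, BFS finds the shortest path from v back to v.
The shortest such closed walk is 9 → 11 → 1 → 9, length 3.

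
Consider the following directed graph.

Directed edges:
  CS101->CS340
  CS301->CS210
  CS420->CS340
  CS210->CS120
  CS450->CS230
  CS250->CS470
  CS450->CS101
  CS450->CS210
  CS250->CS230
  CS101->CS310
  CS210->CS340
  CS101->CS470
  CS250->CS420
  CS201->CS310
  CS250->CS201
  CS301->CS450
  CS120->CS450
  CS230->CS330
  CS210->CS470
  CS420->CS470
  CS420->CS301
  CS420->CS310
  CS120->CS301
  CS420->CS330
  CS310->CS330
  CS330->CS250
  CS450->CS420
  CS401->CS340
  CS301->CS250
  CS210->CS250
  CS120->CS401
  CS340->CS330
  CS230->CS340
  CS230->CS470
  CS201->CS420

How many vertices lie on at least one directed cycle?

A vertex is on a directed cycle iff it belongs to a strongly connected component of size ≥ 2 (or has a self-loop).
The vertices on cycles are {CS101, CS120, CS201, CS210, CS230, CS250, CS301, CS310, CS330, CS340, CS401, CS420, CS450} — 13 in total.

13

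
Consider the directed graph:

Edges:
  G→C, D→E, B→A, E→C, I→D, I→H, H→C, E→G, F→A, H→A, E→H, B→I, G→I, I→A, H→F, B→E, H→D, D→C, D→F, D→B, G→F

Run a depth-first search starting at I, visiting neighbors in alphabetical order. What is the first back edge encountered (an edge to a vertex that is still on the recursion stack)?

G->I

DFS from I (visiting neighbors in alphabetical order); mark gray on enter, black on exit:
I gray
  A gray
  A black
  D gray
    B gray
      B→A: A black — skip
      E gray
        C gray
        C black
        G gray
          G→C: C black — skip
          F gray
            F→A: A black — skip
          F black
          G→I: I is gray → back edge
First back edge: G → I.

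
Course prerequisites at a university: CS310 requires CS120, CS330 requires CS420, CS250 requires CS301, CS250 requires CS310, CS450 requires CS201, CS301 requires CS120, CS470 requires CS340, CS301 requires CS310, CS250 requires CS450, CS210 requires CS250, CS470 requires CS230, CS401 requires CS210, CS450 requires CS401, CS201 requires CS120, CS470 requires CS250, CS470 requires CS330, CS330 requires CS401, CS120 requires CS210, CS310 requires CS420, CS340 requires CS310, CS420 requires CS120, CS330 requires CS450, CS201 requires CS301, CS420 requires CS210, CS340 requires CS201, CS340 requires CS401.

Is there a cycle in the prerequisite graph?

DFS with white/gray/black marking, starting from CS401:
CS401 gray
  CS210 gray
    CS250 gray
      CS310 gray
        CS120 gray
          CS120→CS210: CS210 is gray → back edge
Back edge found, so a cycle exists: CS210 → CS250 → CS310 → CS120 → CS210.

Yes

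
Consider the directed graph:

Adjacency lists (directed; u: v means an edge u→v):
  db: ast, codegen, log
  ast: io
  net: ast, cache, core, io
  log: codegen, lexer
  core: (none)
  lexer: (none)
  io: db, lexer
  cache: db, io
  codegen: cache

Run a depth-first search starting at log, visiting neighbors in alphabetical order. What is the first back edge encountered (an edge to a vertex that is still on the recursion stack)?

io→db

DFS from log (visiting neighbors in alphabetical order); mark gray on enter, black on exit:
log gray
  codegen gray
    cache gray
      db gray
        ast gray
          io gray
            io→db: db is gray → back edge
First back edge: io → db.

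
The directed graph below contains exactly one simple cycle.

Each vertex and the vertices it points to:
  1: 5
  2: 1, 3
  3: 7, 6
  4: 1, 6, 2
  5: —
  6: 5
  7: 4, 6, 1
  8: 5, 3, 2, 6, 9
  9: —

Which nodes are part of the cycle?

2, 3, 4, 7

DFS with gray/black marking from 2:
2 gray
  1 gray
    5 gray
    5 black
  1 black
  3 gray
    7 gray
      4 gray
        4→1: 1 black — skip
        6 gray
          6→5: 5 black — skip
        6 black
        4→2: 2 is gray → back edge
Back edge closes the cycle 2 → 3 → 7 → 4 → 2; its vertices are {2, 3, 4, 7}.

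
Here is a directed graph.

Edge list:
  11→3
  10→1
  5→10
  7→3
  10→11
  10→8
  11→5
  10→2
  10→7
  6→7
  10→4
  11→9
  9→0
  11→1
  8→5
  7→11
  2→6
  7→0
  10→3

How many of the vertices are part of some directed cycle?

7

A vertex is on a directed cycle iff it belongs to a strongly connected component of size ≥ 2 (or has a self-loop).
The vertices on cycles are {2, 5, 6, 7, 8, 10, 11} — 7 in total.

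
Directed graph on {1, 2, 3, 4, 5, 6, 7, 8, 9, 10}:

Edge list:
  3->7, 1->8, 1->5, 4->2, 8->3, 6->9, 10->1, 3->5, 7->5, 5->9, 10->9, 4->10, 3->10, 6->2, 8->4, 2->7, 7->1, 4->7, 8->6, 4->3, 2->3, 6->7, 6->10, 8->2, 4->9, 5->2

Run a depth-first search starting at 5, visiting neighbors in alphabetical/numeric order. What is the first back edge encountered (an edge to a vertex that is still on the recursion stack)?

3→5

DFS from 5 (visiting neighbors in alphabetical/numeric order); mark gray on enter, black on exit:
5 gray
  2 gray
    3 gray
      3→5: 5 is gray → back edge
First back edge: 3 → 5.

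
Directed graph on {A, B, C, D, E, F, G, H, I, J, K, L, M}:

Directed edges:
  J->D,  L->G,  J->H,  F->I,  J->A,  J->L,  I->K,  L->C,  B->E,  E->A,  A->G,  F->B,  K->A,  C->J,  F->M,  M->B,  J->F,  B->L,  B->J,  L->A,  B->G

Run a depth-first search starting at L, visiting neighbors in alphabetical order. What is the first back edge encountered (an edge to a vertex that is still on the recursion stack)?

B->J

DFS from L (visiting neighbors in alphabetical order); mark gray on enter, black on exit:
L gray
  A gray
    G gray
    G black
  A black
  C gray
    J gray
      J→A: A black — skip
      D gray
      D black
      F gray
        B gray
          E gray
            E→A: A black — skip
          E black
          B→G: G black — skip
          B→J: J is gray → back edge
First back edge: B → J.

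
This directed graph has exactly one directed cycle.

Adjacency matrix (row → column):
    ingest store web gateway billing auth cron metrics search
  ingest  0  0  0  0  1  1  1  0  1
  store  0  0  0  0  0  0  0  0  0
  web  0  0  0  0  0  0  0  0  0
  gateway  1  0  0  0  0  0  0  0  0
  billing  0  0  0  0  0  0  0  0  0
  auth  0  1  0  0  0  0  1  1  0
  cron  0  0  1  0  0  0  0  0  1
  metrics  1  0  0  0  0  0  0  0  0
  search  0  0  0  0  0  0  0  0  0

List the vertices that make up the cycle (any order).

DFS with gray/black marking from ingest:
ingest gray
  cron gray
    web gray
    web black
    search gray
    search black
  cron black
  billing gray
  billing black
  auth gray
    auth→cron: cron black — skip
    metrics gray
      metrics→ingest: ingest is gray → back edge
Back edge closes the cycle ingest → auth → metrics → ingest; its vertices are {auth, ingest, metrics}.

auth, ingest, metrics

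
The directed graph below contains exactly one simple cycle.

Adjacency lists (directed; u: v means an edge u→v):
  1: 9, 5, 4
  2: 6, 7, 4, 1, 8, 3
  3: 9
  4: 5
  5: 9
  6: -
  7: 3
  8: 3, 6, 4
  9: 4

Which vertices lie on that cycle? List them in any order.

DFS with gray/black marking from 5:
5 gray
  9 gray
    4 gray
      4→5: 5 is gray → back edge
Back edge closes the cycle 5 → 9 → 4 → 5; its vertices are {4, 5, 9}.

4, 5, 9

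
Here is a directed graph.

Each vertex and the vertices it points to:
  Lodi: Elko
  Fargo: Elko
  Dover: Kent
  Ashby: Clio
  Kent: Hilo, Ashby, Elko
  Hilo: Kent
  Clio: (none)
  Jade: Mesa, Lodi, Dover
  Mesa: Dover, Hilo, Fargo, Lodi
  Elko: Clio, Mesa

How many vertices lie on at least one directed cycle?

7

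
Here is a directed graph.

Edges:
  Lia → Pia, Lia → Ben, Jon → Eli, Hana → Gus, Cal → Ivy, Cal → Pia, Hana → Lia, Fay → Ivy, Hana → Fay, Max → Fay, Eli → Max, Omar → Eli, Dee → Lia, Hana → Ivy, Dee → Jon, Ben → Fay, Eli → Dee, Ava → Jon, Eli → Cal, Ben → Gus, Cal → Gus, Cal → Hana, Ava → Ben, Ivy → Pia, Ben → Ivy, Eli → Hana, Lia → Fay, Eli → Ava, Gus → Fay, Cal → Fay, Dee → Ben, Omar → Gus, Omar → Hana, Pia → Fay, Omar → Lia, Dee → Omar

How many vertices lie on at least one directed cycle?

8

A vertex is on a directed cycle iff it belongs to a strongly connected component of size ≥ 2 (or has a self-loop).
The vertices on cycles are {Ava, Dee, Eli, Fay, Ivy, Jon, Pia, Omar} — 8 in total.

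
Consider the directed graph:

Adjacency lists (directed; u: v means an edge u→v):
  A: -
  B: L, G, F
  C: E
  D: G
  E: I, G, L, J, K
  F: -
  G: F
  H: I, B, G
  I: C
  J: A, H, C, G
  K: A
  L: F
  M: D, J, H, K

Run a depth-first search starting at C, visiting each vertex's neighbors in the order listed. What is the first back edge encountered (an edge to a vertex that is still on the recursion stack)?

DFS from C (visiting each vertex's neighbors in the order listed); mark gray on enter, black on exit:
C gray
  E gray
    I gray
      I→C: C is gray → back edge
First back edge: I → C.

I->C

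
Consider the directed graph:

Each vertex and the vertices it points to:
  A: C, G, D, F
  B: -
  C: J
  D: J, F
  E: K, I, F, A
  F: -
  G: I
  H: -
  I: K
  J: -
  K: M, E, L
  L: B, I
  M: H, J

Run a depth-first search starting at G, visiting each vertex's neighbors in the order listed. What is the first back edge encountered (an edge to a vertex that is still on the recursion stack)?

E->K

DFS from G (visiting each vertex's neighbors in the order listed); mark gray on enter, black on exit:
G gray
  I gray
    K gray
      M gray
        H gray
        H black
        J gray
        J black
      M black
      E gray
        E→K: K is gray → back edge
First back edge: E → K.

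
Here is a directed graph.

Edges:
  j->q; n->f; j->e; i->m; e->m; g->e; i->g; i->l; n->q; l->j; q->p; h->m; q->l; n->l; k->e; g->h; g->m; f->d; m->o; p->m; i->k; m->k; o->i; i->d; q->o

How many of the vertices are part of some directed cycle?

11

A vertex is on a directed cycle iff it belongs to a strongly connected component of size ≥ 2 (or has a self-loop).
The vertices on cycles are {e, g, h, i, j, k, l, m, o, p, q} — 11 in total.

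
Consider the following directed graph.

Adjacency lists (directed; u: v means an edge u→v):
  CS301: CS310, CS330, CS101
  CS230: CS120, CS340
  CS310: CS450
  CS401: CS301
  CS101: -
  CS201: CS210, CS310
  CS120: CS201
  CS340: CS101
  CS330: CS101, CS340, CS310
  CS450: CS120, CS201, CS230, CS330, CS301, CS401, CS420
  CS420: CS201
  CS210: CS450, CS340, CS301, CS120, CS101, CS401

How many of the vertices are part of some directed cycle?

10

A vertex is on a directed cycle iff it belongs to a strongly connected component of size ≥ 2 (or has a self-loop).
The vertices on cycles are {CS120, CS201, CS210, CS230, CS301, CS310, CS330, CS401, CS420, CS450} — 10 in total.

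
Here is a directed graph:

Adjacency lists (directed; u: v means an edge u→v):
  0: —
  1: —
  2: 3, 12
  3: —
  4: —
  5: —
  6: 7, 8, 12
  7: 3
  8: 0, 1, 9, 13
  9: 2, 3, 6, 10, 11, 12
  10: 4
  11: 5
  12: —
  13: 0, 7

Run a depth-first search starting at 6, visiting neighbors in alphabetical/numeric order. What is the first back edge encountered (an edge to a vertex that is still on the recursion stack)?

DFS from 6 (visiting neighbors in alphabetical/numeric order); mark gray on enter, black on exit:
6 gray
  7 gray
    3 gray
    3 black
  7 black
  8 gray
    0 gray
    0 black
    1 gray
    1 black
    9 gray
      2 gray
        2→3: 3 black — skip
        12 gray
        12 black
      2 black
      9→3: 3 black — skip
      9→6: 6 is gray → back edge
First back edge: 9 → 6.

9->6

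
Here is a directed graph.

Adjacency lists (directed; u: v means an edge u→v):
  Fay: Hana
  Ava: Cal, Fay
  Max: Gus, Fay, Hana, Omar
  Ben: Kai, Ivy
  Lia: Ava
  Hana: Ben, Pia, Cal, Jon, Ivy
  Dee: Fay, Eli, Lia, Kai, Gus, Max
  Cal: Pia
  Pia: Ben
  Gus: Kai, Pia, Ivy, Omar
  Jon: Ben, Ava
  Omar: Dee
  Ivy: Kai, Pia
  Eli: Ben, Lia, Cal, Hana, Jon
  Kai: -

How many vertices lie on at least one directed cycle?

11

A vertex is on a directed cycle iff it belongs to a strongly connected component of size ≥ 2 (or has a self-loop).
The vertices on cycles are {Ava, Ben, Dee, Fay, Gus, Ivy, Jon, Max, Pia, Hana, Omar} — 11 in total.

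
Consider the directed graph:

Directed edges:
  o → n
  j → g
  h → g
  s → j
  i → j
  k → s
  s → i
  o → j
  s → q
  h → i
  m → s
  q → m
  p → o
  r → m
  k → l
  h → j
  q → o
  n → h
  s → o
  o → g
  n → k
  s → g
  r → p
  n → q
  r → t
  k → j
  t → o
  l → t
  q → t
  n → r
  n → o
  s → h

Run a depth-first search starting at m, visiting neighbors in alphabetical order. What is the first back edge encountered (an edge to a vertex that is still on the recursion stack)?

DFS from m (visiting neighbors in alphabetical order); mark gray on enter, black on exit:
m gray
  s gray
    g gray
    g black
    h gray
      h→g: g black — skip
      i gray
        j gray
          j→g: g black — skip
        j black
      i black
      h→j: j black — skip
    h black
    s→i: i black — skip
    s→j: j black — skip
    o gray
      o→g: g black — skip
      o→j: j black — skip
      n gray
        n→h: h black — skip
        k gray
          k→j: j black — skip
          l gray
            t gray
              t→o: o is gray → back edge
First back edge: t → o.

t->o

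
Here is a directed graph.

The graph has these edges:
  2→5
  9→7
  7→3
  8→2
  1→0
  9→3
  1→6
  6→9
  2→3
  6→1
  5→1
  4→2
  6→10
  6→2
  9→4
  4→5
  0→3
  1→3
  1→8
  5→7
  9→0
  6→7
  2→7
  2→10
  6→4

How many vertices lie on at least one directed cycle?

A vertex is on a directed cycle iff it belongs to a strongly connected component of size ≥ 2 (or has a self-loop).
The vertices on cycles are {1, 2, 4, 5, 6, 8, 9} — 7 in total.

7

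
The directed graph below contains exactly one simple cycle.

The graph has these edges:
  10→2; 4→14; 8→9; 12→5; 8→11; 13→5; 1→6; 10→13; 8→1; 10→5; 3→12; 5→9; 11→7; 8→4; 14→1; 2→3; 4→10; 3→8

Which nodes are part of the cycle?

2, 3, 4, 8, 10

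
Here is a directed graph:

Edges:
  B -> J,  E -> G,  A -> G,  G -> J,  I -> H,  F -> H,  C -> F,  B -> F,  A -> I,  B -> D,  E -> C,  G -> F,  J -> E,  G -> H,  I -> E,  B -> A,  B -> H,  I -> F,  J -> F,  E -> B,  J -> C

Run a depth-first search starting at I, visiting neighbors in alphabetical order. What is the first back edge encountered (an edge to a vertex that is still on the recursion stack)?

J->E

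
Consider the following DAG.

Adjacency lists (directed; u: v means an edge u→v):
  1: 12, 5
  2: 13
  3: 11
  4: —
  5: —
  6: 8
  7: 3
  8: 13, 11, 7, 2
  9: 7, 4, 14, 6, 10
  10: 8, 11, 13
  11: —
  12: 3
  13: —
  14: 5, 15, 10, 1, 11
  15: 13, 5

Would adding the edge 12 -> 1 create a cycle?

Adding 12→1 creates a cycle iff 1 can already reach 12.
Path from 1: 1 → 12.
So 1 → … → 12 → 1 is a cycle.

Yes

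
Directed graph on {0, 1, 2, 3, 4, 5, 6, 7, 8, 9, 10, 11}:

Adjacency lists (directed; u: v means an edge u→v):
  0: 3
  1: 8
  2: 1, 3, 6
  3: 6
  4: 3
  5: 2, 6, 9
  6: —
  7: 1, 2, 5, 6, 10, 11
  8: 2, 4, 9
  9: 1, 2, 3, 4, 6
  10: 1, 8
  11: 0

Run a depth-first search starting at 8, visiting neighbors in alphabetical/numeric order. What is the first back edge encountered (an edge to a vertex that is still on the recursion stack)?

DFS from 8 (visiting neighbors in alphabetical/numeric order); mark gray on enter, black on exit:
8 gray
  2 gray
    1 gray
      1→8: 8 is gray → back edge
First back edge: 1 → 8.

1->8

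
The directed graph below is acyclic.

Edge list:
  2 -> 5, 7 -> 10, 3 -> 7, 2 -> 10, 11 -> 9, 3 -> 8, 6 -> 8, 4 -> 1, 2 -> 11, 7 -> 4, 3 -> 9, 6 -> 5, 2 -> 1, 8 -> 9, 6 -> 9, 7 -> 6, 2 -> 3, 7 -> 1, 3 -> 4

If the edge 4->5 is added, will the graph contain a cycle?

Adding 4→5 creates a cycle iff 5 can already reach 4.
Explore from 5: no path reaches 4. The graph stays acyclic.

No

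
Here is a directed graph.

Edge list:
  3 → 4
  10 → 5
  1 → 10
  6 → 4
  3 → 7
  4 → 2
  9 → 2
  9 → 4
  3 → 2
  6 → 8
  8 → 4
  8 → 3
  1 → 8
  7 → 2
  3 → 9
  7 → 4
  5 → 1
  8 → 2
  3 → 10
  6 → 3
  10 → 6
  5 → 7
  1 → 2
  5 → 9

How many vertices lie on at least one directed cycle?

6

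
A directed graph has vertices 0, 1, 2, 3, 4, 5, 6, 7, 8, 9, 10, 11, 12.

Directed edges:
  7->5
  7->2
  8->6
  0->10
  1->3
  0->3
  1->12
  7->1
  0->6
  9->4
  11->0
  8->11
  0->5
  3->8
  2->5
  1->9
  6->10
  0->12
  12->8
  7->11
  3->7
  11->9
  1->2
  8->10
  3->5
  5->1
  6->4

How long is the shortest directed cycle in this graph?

For each vertex v, BFS finds the shortest path from v back to v.
The shortest such closed walk is 7 → 1 → 3 → 7, length 3.

3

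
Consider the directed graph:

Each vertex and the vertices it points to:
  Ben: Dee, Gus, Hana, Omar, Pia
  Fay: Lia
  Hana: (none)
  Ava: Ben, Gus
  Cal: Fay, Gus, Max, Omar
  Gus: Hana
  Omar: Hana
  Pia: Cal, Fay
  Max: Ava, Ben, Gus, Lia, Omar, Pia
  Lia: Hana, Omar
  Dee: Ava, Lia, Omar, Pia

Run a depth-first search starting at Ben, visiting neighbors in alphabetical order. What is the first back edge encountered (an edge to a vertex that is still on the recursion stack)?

Ava→Ben

DFS from Ben (visiting neighbors in alphabetical order); mark gray on enter, black on exit:
Ben gray
  Dee gray
    Ava gray
      Ava→Ben: Ben is gray → back edge
First back edge: Ava → Ben.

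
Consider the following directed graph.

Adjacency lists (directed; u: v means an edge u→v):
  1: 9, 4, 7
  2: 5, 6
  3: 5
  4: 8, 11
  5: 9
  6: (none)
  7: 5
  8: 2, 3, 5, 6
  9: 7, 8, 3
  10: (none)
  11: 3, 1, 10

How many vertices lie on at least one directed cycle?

A vertex is on a directed cycle iff it belongs to a strongly connected component of size ≥ 2 (or has a self-loop).
The vertices on cycles are {1, 2, 3, 4, 5, 7, 8, 9, 11} — 9 in total.

9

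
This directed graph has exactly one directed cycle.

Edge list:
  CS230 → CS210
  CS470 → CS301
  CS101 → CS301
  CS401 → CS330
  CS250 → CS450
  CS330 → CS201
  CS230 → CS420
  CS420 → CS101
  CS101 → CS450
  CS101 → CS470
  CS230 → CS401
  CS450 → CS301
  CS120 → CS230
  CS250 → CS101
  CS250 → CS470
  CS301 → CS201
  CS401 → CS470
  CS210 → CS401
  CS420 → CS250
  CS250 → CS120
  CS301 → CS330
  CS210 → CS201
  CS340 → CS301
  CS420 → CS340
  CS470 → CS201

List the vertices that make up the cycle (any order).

DFS with gray/black marking from CS230:
CS230 gray
  CS210 gray
    CS401 gray
      CS470 gray
        CS201 gray
        CS201 black
        CS301 gray
          CS301→CS201: CS201 black — skip
          CS330 gray
            CS330→CS201: CS201 black — skip
          CS330 black
        CS301 black
      CS470 black
      CS401→CS330: CS330 black — skip
    CS401 black
    CS210→CS201: CS201 black — skip
  CS210 black
  CS230→CS401: CS401 black — skip
  CS420 gray
    CS340 gray
      CS340→CS301: CS301 black — skip
    CS340 black
    CS250 gray
      CS120 gray
        CS120→CS230: CS230 is gray → back edge
Back edge closes the cycle CS230 → CS420 → CS250 → CS120 → CS230; its vertices are {CS120, CS230, CS250, CS420}.

CS120, CS230, CS250, CS420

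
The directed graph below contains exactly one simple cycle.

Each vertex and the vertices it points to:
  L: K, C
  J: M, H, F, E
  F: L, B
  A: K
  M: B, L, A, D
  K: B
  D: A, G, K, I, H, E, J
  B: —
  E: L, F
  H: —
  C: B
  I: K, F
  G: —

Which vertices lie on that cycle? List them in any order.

DFS with gray/black marking from D:
D gray
  A gray
    K gray
      B gray
      B black
    K black
  A black
  G gray
  G black
  D→K: K black — skip
  I gray
    I→K: K black — skip
    F gray
      L gray
        L→K: K black — skip
        C gray
          C→B: B black — skip
        C black
      L black
      F→B: B black — skip
    F black
  I black
  H gray
  H black
  E gray
    E→L: L black — skip
    E→F: F black — skip
  E black
  J gray
    M gray
      M→B: B black — skip
      M→L: L black — skip
      M→A: A black — skip
      M→D: D is gray → back edge
Back edge closes the cycle D → J → M → D; its vertices are {D, J, M}.

D, J, M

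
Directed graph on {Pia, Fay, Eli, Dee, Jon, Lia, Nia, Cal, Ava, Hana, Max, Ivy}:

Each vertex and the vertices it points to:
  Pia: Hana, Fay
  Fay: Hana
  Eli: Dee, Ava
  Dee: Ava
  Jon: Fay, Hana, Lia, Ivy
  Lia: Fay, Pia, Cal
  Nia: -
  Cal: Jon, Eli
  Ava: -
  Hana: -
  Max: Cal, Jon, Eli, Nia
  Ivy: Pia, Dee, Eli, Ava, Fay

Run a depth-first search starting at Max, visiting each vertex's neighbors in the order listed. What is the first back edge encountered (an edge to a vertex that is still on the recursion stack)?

Lia->Cal

DFS from Max (visiting each vertex's neighbors in the order listed); mark gray on enter, black on exit:
Max gray
  Cal gray
    Jon gray
      Fay gray
        Hana gray
        Hana black
      Fay black
      Jon→Hana: Hana black — skip
      Lia gray
        Lia→Fay: Fay black — skip
        Pia gray
          Pia→Hana: Hana black — skip
          Pia→Fay: Fay black — skip
        Pia black
        Lia→Cal: Cal is gray → back edge
First back edge: Lia → Cal.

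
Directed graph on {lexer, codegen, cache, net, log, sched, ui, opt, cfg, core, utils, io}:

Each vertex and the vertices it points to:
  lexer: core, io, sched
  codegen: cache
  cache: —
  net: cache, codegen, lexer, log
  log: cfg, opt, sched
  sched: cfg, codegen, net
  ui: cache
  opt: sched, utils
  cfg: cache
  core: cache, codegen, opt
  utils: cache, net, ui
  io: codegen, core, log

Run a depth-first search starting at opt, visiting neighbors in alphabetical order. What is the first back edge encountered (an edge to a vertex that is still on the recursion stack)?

core->opt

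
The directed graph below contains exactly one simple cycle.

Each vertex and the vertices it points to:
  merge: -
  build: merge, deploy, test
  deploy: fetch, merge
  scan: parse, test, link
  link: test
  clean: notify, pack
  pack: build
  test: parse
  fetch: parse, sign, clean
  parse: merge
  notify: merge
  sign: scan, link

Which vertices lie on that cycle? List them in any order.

DFS with gray/black marking from fetch:
fetch gray
  parse gray
    merge gray
    merge black
  parse black
  sign gray
    scan gray
      scan→parse: parse black — skip
      test gray
        test→parse: parse black — skip
      test black
      link gray
        link→test: test black — skip
      link black
    scan black
    sign→link: link black — skip
  sign black
  clean gray
    notify gray
      notify→merge: merge black — skip
    notify black
    pack gray
      build gray
        build→merge: merge black — skip
        deploy gray
          deploy→fetch: fetch is gray → back edge
Back edge closes the cycle fetch → clean → pack → build → deploy → fetch; its vertices are {pack, build, clean, fetch, deploy}.

pack, build, clean, fetch, deploy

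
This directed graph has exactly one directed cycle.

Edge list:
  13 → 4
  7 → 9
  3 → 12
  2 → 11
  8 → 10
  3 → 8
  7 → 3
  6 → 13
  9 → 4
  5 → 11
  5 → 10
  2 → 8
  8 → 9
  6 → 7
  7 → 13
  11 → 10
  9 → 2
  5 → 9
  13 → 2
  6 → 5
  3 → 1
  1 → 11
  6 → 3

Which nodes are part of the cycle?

2, 8, 9

DFS with gray/black marking from 8:
8 gray
  10 gray
  10 black
  9 gray
    4 gray
    4 black
    2 gray
      2→8: 8 is gray → back edge
Back edge closes the cycle 8 → 9 → 2 → 8; its vertices are {2, 8, 9}.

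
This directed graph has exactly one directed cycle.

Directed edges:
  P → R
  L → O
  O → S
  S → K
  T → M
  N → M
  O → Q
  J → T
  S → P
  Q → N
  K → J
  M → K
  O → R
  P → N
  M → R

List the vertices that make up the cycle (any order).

DFS with gray/black marking from K:
K gray
  J gray
    T gray
      M gray
        R gray
        R black
        M→K: K is gray → back edge
Back edge closes the cycle K → J → T → M → K; its vertices are {J, K, M, T}.

J, K, M, T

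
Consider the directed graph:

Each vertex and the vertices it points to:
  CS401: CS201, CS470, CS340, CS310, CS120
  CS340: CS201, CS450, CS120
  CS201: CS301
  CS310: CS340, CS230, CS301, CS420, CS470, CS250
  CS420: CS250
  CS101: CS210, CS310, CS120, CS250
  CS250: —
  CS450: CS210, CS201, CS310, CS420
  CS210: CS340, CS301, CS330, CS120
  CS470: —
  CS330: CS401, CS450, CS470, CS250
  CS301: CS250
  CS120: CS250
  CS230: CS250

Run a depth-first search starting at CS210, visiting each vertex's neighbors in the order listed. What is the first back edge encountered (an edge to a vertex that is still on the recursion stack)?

CS450->CS210

DFS from CS210 (visiting each vertex's neighbors in the order listed); mark gray on enter, black on exit:
CS210 gray
  CS340 gray
    CS201 gray
      CS301 gray
        CS250 gray
        CS250 black
      CS301 black
    CS201 black
    CS450 gray
      CS450→CS210: CS210 is gray → back edge
First back edge: CS450 → CS210.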